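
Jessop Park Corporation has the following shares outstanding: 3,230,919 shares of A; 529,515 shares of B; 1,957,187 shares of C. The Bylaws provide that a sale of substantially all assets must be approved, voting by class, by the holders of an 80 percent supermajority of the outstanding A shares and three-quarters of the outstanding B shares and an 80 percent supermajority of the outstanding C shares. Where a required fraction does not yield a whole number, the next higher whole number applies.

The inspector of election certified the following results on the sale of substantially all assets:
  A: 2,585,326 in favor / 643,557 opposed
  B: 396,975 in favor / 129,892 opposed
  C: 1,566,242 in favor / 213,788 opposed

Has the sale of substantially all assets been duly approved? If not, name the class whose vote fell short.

A: 4/5 of 3230919 = 2584735.20, rounded up to 2584736; 2,584,736 required, 2,585,326 in favor — approved.
B: 3/4 of 529515 = 397136.25, rounded up to 397137; 397,137 required, 396,975 in favor — not approved.
C: 4/5 of 1957187 = 1565749.60, rounded up to 1565750; 1,565,750 required, 1,566,242 in favor — approved.

Not approved — the B shares did not give the required vote.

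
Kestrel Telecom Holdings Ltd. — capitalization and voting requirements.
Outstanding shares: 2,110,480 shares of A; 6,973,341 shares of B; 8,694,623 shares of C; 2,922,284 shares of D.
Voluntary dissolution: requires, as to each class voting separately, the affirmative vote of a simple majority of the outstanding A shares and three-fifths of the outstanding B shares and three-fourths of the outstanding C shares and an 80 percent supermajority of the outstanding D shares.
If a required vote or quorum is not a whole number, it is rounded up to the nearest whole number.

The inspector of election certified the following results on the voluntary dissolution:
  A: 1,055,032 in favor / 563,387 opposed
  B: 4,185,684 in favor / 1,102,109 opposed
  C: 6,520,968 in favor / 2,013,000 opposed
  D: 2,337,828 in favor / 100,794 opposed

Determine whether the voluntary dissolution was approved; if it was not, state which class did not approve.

A: a majority of 2110480 is 1055241; 1,055,241 required, 1,055,032 in favor — not approved.
B: 3/5 of 6973341 = 4184004.60, rounded up to 4184005; 4,184,005 required, 4,185,684 in favor — approved.
C: 3/4 of 8694623 = 6520967.25, rounded up to 6520968; 6,520,968 required, 6,520,968 in favor — approved.
D: 4/5 of 2922284 = 2337827.20, rounded up to 2337828; 2,337,828 required, 2,337,828 in favor — approved.

Not approved — the A shares did not give the required vote.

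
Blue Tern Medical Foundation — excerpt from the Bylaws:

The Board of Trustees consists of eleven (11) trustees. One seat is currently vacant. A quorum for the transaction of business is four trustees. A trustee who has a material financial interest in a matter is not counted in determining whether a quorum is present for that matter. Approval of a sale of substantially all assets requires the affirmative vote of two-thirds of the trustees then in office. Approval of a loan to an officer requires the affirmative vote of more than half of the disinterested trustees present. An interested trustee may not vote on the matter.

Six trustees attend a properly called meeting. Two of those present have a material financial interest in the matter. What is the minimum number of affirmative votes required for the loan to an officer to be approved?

3

The loan to an officer requires a majority of the disinterested trustees present (6 − 2 = 4).
A majority of 4 is 3.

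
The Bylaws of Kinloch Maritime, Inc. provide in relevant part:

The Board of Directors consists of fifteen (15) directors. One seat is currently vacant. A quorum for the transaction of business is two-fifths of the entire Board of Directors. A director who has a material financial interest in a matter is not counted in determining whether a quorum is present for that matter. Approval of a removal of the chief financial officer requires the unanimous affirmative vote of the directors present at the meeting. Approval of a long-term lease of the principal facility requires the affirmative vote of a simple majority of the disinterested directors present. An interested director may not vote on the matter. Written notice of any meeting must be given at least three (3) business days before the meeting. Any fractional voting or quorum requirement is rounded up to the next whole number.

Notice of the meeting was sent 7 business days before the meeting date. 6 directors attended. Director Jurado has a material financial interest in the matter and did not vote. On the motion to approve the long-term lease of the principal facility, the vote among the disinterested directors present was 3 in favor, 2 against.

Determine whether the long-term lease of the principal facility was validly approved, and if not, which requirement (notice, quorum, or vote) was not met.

Invalid — quorum requirement not satisfied.

Notice: 7 business days given; 3 required (7 ≥ 3). Satisfied.
Quorum: 6 present, but the 1 interested director does not count, leaving 5. Quorum is 6. Not satisfied.
Vote: the long-term lease of the principal facility requires a majority of the disinterested directors present (6 − 1 = 5). A majority of 5 is 3, so 3 affirmative votes are needed; 3 voted in favor. Satisfied. (Moot — without a quorum no business can be validly transacted.)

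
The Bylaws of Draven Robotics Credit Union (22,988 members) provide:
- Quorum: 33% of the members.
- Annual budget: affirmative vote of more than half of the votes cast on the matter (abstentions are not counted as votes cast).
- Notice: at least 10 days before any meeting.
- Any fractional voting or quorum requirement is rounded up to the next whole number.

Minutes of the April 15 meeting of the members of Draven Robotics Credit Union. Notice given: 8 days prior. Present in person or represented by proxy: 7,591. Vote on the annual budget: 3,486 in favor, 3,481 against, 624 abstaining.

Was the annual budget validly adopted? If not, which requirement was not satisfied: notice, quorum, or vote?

Notice: 8 days given; 10 required. Not satisfied.
Quorum: 33% of 22,988 = 7,586.04, rounded up to 7,587; 7,591 present. Satisfied.
Vote: requires a majority of the votes cast (7,591 − 624 abstaining = 6,967); a majority of 6967 is 3484, so 3,484 needed; 3,486 in favor. Satisfied.

Invalid — notice requirement not satisfied.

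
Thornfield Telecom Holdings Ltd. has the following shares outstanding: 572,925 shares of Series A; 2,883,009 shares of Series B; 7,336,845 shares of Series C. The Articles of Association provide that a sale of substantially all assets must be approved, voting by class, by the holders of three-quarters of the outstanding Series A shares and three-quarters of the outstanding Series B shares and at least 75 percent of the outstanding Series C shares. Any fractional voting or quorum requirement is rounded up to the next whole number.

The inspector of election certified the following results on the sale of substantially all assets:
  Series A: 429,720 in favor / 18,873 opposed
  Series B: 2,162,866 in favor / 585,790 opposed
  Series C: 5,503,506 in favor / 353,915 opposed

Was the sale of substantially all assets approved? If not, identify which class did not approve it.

Approved — every class gave the required vote.

Series A: 3/4 of 572925 = 429693.75, rounded up to 429694; 429,694 required, 429,720 in favor — approved.
Series B: 3/4 of 2883009 = 2162256.75, rounded up to 2162257; 2,162,257 required, 2,162,866 in favor — approved.
Series C: 3/4 of 7336845 = 5502633.75, rounded up to 5502634; 5,502,634 required, 5,503,506 in favor — approved.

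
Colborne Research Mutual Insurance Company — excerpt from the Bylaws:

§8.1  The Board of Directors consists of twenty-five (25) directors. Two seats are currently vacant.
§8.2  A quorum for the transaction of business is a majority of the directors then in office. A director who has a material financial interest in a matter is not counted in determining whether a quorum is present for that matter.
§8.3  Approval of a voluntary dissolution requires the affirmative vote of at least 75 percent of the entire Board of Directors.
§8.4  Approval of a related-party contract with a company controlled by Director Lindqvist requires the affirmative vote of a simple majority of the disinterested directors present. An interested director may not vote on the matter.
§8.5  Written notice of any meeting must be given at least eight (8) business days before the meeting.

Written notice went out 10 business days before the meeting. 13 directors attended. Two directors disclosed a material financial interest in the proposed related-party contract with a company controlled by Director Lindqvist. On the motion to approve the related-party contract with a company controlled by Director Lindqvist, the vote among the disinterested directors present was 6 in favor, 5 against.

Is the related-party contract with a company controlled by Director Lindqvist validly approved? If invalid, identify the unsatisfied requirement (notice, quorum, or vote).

Invalid — quorum requirement not satisfied.

Notice: 10 business days given; 8 required (10 ≥ 8). Satisfied.
Quorum: 13 present, but the 2 interested directors do not count, leaving 11. Quorum is 12. Not satisfied.
Vote: the related-party contract with a company controlled by Director Lindqvist requires a majority of the disinterested directors present (13 − 2 = 11). A majority of 11 is 6, so 6 affirmative votes are needed; 6 voted in favor. Satisfied. (Moot — without a quorum no business can be validly transacted.)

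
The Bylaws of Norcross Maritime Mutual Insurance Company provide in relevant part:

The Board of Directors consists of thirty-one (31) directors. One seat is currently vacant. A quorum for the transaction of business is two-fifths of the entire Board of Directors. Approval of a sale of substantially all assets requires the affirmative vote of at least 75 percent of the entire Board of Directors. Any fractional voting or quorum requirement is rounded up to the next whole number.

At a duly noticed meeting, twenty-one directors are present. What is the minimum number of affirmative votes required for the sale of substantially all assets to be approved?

The sale of substantially all assets requires three-fourths of the entire Board of Directors (31).
3/4 of 31 = 23.25, rounded up to 24.
(Only 21 can vote, so the sale of substantially all assets cannot pass at this meeting, but the required vote is still 24.)

24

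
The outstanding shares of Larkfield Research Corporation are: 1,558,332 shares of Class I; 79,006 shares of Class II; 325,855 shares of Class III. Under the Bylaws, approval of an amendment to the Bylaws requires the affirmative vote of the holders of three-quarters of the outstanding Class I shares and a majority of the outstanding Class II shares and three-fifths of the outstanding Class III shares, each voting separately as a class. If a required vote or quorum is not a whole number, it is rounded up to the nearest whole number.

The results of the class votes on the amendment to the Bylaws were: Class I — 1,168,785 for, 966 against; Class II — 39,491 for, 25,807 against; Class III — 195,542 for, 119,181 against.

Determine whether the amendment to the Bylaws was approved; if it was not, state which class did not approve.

Not approved — the Class II shares did not give the required vote.

Class I: 3/4 of 1558332 = 1168749; 1,168,749 required, 1,168,785 in favor — approved.
Class II: a majority of 79006 is 39504; 39,504 required, 39,491 in favor — not approved.
Class III: 3/5 of 325855 = 195513; 195,513 required, 195,542 in favor — approved.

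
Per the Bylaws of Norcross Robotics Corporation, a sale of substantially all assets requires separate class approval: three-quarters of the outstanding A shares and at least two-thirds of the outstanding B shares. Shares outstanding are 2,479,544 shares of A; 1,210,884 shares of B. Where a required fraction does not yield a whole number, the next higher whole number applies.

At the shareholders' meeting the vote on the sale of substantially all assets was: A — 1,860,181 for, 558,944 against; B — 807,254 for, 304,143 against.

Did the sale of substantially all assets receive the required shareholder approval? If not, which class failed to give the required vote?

A: 3/4 of 2479544 = 1859658; 1,859,658 required, 1,860,181 in favor — approved.
B: 2/3 of 1210884 = 807256; 807,256 required, 807,254 in favor — not approved.

Not approved — the B shares did not give the required vote.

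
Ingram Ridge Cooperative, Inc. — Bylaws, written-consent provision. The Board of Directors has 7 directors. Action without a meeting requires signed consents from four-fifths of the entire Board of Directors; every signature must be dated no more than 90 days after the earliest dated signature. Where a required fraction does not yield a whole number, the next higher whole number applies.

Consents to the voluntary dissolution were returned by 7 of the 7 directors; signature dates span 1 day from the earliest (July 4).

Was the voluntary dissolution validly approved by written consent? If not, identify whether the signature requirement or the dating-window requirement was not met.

Effective — both the signature and dating-window requirements are satisfied.

Signatures required: four-fifths of 7 — 4/5 of 7 = 5.60, rounded up to 6, so 6 needed; 7 signed. Sufficient.
Dating window: the latest signature is 1 day after the earliest; the limit is 90 days. Within the window.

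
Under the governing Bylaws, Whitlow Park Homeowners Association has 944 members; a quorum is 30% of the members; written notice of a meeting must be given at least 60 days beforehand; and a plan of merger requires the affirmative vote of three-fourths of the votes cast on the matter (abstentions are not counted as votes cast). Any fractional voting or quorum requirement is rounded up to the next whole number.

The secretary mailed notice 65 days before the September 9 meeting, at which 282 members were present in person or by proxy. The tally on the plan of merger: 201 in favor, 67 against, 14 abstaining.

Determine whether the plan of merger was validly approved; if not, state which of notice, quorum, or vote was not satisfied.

Invalid — quorum requirement not satisfied.

Notice: 65 days given; 60 required. Satisfied.
Quorum: 30% of 944 = 283.20, rounded up to 284; 282 present. Not satisfied.
Vote: requires three-fourths of the votes cast (282 − 14 abstaining = 268); 3/4 of 268 = 201, so 201 needed; 201 in favor. Satisfied.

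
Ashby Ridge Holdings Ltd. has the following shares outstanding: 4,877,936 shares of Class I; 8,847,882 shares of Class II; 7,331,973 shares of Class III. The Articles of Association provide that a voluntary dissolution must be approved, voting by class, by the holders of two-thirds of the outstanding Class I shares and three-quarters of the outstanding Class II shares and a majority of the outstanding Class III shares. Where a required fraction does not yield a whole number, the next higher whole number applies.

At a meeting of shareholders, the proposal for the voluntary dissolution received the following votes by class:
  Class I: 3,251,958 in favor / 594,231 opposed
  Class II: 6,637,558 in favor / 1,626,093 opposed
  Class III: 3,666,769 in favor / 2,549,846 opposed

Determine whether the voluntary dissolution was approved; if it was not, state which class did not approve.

Approved — every class gave the required vote.

Class I: 2/3 of 4877936 = 3251957.33, rounded up to 3251958; 3,251,958 required, 3,251,958 in favor — approved.
Class II: 3/4 of 8847882 = 6635911.50, rounded up to 6635912; 6,635,912 required, 6,637,558 in favor — approved.
Class III: a majority of 7331973 is 3665987; 3,665,987 required, 3,666,769 in favor — approved.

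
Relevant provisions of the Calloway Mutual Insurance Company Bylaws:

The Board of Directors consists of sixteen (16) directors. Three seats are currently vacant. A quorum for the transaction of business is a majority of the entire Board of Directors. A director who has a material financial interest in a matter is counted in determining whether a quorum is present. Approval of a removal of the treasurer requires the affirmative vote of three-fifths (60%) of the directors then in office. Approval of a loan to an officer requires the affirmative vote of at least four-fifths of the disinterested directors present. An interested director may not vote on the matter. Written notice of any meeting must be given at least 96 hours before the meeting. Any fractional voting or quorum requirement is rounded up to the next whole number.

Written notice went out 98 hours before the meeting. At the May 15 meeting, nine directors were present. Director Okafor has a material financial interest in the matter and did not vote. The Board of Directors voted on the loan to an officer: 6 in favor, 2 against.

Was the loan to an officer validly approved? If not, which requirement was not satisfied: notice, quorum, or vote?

Notice: 98 hours given; 96 required (98 ≥ 96). Satisfied.
Quorum: 9 present (interested directors count toward quorum); quorum is 9. Satisfied.
Vote: the loan to an officer requires four-fifths of the disinterested directors present (9 − 1 = 8). 4/5 of 8 = 6.40, rounded up to 7, so 7 affirmative votes are needed; 6 voted in favor. Not satisfied.

Invalid — vote requirement not satisfied.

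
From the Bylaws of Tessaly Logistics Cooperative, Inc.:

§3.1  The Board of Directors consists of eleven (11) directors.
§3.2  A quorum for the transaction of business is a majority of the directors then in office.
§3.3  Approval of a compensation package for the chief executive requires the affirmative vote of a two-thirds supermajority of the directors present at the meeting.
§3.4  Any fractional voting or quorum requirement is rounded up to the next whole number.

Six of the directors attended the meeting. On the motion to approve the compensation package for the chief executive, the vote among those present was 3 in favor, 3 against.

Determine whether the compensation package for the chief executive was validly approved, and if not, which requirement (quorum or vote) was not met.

Invalid — vote requirement not satisfied.

Quorum: 6 present; quorum is 6. Satisfied.
Vote: the compensation package for the chief executive requires two-thirds of the directors present (6). 2/3 of 6 = 4, so 4 affirmative votes are needed; 3 voted in favor. Not satisfied.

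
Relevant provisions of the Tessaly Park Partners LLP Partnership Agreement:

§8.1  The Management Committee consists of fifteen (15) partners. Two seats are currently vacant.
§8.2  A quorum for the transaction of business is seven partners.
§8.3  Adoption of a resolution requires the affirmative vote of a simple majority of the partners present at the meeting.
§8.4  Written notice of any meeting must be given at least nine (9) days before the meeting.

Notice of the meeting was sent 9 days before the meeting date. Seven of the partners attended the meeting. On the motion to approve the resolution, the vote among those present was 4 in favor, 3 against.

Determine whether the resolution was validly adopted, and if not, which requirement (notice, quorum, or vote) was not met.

Valid — all requirements satisfied.

Notice: 9 days given; 9 required (9 ≥ 9). Satisfied.
Quorum: 7 present; quorum is 7. Satisfied.
Vote: the resolution requires a majority of the partners present (7). A majority of 7 is 4, so 4 affirmative votes are needed; 4 voted in favor. Satisfied.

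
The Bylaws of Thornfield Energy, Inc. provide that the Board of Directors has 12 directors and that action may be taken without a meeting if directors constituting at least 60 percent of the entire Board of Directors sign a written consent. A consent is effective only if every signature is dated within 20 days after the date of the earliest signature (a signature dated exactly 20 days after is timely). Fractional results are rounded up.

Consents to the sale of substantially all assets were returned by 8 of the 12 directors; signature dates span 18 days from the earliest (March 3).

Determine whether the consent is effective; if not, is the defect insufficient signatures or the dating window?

Effective — both the signature and dating-window requirements are satisfied.

Signatures required: at least 60 percent of 12 — 3/5 of 12 = 7.20, rounded up to 8, so 8 needed; 8 signed. Sufficient.
Dating window: the latest signature is 18 days after the earliest; the limit is 20 days. Within the window.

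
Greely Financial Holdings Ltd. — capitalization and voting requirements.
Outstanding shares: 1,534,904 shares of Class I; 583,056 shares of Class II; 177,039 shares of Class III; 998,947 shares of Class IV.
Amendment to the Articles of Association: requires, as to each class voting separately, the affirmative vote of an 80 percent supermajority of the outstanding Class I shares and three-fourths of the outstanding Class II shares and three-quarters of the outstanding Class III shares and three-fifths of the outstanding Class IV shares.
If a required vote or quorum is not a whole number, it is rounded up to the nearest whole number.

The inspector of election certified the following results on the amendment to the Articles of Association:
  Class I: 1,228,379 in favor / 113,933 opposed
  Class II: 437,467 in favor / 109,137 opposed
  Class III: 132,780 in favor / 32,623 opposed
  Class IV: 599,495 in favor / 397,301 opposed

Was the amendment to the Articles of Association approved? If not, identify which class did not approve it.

Class I: 4/5 of 1534904 = 1227923.20, rounded up to 1227924; 1,227,924 required, 1,228,379 in favor — approved.
Class II: 3/4 of 583056 = 437292; 437,292 required, 437,467 in favor — approved.
Class III: 3/4 of 177039 = 132779.25, rounded up to 132780; 132,780 required, 132,780 in favor — approved.
Class IV: 3/5 of 998947 = 599368.20, rounded up to 599369; 599,369 required, 599,495 in favor — approved.

Approved — every class gave the required vote.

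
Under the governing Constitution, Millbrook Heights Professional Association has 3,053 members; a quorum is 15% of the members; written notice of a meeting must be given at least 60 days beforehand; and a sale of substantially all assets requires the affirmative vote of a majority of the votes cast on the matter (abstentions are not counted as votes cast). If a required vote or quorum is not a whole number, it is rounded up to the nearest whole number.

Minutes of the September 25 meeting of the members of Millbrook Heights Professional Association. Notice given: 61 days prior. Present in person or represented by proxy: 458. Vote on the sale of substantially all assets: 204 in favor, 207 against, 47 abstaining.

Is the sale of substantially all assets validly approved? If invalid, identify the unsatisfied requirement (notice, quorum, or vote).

Notice: 61 days given; 60 required. Satisfied.
Quorum: 15% of 3,053 = 457.95, rounded up to 458; 458 present. Satisfied.
Vote: requires a majority of the votes cast (458 − 47 abstaining = 411); a majority of 411 is 206, so 206 needed; 204 in favor. Not satisfied.

Invalid — vote requirement not satisfied.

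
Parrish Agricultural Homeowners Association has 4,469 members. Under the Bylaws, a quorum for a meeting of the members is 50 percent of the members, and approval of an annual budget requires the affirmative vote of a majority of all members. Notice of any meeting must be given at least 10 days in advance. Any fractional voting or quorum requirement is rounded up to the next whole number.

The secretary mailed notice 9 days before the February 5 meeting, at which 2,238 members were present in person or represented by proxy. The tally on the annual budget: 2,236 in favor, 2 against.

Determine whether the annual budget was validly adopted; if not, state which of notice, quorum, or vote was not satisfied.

Invalid — notice requirement not satisfied.

Notice: 9 days given; 10 required. Not satisfied.
Quorum: 50% of 4,469 = 2,234.50, rounded up to 2,235; 2,238 present. Satisfied.
Vote: requires a majority of all members (4,469); a majority of 4469 is 2235, so 2,235 needed; 2,236 in favor. Satisfied.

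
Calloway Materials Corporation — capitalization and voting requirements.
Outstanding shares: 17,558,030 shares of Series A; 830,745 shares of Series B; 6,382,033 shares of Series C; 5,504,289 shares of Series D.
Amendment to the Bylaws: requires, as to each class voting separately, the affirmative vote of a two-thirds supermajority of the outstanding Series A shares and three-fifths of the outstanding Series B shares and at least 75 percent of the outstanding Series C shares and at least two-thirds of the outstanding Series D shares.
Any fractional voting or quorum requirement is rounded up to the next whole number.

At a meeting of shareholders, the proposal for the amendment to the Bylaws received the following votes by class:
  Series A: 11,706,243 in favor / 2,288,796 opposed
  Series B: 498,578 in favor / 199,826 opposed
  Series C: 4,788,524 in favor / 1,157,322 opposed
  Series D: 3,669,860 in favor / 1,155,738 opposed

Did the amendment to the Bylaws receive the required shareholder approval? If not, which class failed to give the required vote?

Approved — every class gave the required vote.

Series A: 2/3 of 17558030 = 11705353.33, rounded up to 11705354; 11,705,354 required, 11,706,243 in favor — approved.
Series B: 3/5 of 830745 = 498447; 498,447 required, 498,578 in favor — approved.
Series C: 3/4 of 6382033 = 4786524.75, rounded up to 4786525; 4,786,525 required, 4,788,524 in favor — approved.
Series D: 2/3 of 5504289 = 3669526; 3,669,526 required, 3,669,860 in favor — approved.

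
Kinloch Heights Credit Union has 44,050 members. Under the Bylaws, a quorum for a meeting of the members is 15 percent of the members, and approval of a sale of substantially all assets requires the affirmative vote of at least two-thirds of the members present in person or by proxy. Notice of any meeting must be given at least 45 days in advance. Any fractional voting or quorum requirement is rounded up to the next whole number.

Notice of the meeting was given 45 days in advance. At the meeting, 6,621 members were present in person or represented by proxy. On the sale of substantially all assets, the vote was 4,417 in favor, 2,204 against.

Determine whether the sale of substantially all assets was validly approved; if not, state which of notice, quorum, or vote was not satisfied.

Notice: 45 days given; 45 required. Satisfied.
Quorum: 15% of 44,050 = 6,607.50, rounded up to 6,608; 6,621 present. Satisfied.
Vote: requires two-thirds of those present (6,621); 2/3 of 6621 = 4414, so 4,414 needed; 4,417 in favor. Satisfied.

Valid — all requirements satisfied.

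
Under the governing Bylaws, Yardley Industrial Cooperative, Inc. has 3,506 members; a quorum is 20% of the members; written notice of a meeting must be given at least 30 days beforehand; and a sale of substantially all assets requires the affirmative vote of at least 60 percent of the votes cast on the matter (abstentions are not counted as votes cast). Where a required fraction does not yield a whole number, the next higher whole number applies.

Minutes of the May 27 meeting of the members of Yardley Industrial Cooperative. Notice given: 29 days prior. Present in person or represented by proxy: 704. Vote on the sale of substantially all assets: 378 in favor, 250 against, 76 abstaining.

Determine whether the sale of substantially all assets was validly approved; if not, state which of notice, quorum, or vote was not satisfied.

Invalid — notice requirement not satisfied.

Notice: 29 days given; 30 required. Not satisfied.
Quorum: 20% of 3,506 = 701.20, rounded up to 702; 704 present. Satisfied.
Vote: requires three-fifths of the votes cast (704 − 76 abstaining = 628); 3/5 of 628 = 376.80, rounded up to 377, so 377 needed; 378 in favor. Satisfied.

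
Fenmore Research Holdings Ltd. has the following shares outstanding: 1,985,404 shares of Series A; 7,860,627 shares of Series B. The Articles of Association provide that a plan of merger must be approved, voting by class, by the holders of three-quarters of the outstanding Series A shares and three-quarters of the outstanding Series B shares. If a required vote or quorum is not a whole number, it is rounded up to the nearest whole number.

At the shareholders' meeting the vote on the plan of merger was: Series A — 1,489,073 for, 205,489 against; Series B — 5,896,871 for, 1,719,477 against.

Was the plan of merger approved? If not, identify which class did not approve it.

Approved — every class gave the required vote.

Series A: 3/4 of 1985404 = 1489053; 1,489,053 required, 1,489,073 in favor — approved.
Series B: 3/4 of 7860627 = 5895470.25, rounded up to 5895471; 5,895,471 required, 5,896,871 in favor — approved.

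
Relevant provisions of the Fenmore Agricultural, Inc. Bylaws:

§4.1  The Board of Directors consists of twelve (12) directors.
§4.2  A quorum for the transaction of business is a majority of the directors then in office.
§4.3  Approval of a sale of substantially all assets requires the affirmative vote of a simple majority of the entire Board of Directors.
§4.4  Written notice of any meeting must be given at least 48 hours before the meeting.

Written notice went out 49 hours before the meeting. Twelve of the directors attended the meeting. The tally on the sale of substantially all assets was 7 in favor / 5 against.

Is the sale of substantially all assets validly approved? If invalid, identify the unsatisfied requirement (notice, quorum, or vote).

Notice: 49 hours given; 48 required (49 ≥ 48). Satisfied.
Quorum: 12 present; quorum is 7. Satisfied.
Vote: the sale of substantially all assets requires a majority of the entire Board of Directors (12). A majority of 12 is 7, so 7 affirmative votes are needed; 7 voted in favor. Satisfied.

Valid — all requirements satisfied.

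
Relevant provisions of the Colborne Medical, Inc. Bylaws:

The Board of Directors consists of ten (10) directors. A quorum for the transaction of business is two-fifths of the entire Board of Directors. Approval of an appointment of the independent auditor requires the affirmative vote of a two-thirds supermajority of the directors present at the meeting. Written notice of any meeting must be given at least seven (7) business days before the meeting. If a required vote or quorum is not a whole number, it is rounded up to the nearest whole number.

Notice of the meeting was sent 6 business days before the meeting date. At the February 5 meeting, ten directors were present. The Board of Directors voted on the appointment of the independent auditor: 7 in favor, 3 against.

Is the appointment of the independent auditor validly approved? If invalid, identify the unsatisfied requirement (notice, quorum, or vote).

Notice: 6 business days given; 7 required (6 < 7). Not satisfied.
Quorum: 10 present; quorum is 4. Satisfied.
Vote: the appointment of the independent auditor requires two-thirds of the directors present (10). 2/3 of 10 = 6.67, rounded up to 7, so 7 affirmative votes are needed; 7 voted in favor. Satisfied.

Invalid — notice requirement not satisfied.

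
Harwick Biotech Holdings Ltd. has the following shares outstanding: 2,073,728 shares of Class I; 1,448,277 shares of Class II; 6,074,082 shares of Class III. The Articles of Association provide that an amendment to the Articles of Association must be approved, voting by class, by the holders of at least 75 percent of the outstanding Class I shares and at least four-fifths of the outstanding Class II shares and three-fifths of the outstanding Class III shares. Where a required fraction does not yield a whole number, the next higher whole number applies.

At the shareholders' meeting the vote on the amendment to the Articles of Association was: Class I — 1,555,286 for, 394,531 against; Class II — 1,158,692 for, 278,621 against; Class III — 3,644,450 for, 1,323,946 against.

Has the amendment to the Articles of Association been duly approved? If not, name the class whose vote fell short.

Not approved — the Class I shares did not give the required vote.

Class I: 3/4 of 2073728 = 1555296; 1,555,296 required, 1,555,286 in favor — not approved.
Class II: 4/5 of 1448277 = 1158621.60, rounded up to 1158622; 1,158,622 required, 1,158,692 in favor — approved.
Class III: 3/5 of 6074082 = 3644449.20, rounded up to 3644450; 3,644,450 required, 3,644,450 in favor — approved.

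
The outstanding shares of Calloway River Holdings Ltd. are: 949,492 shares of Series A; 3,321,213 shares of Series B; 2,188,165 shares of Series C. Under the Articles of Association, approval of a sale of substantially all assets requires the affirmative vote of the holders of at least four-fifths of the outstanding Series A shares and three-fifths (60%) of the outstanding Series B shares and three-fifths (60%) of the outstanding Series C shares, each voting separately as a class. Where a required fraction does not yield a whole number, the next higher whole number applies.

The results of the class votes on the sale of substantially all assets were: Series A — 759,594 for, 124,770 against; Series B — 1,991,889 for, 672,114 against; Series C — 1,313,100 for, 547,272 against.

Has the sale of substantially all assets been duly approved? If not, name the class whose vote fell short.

Series A: 4/5 of 949492 = 759593.60, rounded up to 759594; 759,594 required, 759,594 in favor — approved.
Series B: 3/5 of 3321213 = 1992727.80, rounded up to 1992728; 1,992,728 required, 1,991,889 in favor — not approved.
Series C: 3/5 of 2188165 = 1312899; 1,312,899 required, 1,313,100 in favor — approved.

Not approved — the Series B shares did not give the required vote.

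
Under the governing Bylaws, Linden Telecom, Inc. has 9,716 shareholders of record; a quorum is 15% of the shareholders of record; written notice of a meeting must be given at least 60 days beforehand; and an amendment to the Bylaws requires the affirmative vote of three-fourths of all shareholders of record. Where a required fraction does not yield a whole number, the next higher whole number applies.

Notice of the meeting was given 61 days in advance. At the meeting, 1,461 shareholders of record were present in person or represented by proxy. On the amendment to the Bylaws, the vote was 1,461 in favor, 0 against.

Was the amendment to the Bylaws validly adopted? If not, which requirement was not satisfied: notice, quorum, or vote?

Notice: 61 days given; 60 required. Satisfied.
Quorum: 15% of 9,716 = 1,457.40, rounded up to 1,458; 1,461 present. Satisfied.
Vote: requires three-fourths of all shareholders of record (9,716); 3/4 of 9716 = 7287, so 7,287 needed; 1,461 in favor. Not satisfied.

Invalid — vote requirement not satisfied.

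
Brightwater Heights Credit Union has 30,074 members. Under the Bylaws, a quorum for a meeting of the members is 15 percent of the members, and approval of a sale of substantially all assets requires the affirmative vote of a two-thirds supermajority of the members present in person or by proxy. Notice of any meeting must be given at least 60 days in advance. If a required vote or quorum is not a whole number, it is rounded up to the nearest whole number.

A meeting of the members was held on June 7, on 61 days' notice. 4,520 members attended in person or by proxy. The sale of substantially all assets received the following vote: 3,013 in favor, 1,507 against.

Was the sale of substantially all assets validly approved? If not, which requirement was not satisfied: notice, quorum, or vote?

Invalid — vote requirement not satisfied.

Notice: 61 days given; 60 required. Satisfied.
Quorum: 15% of 30,074 = 4,511.10, rounded up to 4,512; 4,520 present. Satisfied.
Vote: requires two-thirds of those present (4,520); 2/3 of 4520 = 3013.33, rounded up to 3014, so 3,014 needed; 3,013 in favor. Not satisfied.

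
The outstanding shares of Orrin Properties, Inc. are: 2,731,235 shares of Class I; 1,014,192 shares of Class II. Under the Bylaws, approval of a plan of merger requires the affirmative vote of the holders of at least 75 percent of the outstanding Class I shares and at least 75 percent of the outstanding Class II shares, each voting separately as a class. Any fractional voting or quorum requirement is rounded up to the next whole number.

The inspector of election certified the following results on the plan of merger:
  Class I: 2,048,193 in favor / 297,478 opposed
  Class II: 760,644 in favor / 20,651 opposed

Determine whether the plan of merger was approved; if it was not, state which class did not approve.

Class I: 3/4 of 2731235 = 2048426.25, rounded up to 2048427; 2,048,427 required, 2,048,193 in favor — not approved.
Class II: 3/4 of 1014192 = 760644; 760,644 required, 760,644 in favor — approved.

Not approved — the Class I shares did not give the required vote.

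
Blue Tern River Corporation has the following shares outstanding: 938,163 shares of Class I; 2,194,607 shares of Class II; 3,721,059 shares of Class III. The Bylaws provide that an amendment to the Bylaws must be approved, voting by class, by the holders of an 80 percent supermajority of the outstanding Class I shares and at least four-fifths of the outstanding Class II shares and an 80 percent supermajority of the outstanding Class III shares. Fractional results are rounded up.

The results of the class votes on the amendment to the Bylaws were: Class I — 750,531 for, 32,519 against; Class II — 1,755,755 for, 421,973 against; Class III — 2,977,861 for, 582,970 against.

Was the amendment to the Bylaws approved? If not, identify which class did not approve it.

Approved — every class gave the required vote.

Class I: 4/5 of 938163 = 750530.40, rounded up to 750531; 750,531 required, 750,531 in favor — approved.
Class II: 4/5 of 2194607 = 1755685.60, rounded up to 1755686; 1,755,686 required, 1,755,755 in favor — approved.
Class III: 4/5 of 3721059 = 2976847.20, rounded up to 2976848; 2,976,848 required, 2,977,861 in favor — approved.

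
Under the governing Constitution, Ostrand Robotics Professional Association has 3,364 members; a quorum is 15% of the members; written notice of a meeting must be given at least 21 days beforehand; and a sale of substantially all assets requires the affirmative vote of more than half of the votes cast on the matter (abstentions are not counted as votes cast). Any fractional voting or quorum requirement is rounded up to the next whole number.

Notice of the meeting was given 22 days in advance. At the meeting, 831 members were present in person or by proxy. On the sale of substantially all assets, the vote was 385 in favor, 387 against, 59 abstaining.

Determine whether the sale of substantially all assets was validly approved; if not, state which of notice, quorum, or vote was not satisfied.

Notice: 22 days given; 21 required. Satisfied.
Quorum: 15% of 3,364 = 504.60, rounded up to 505; 831 present. Satisfied.
Vote: requires a majority of the votes cast (831 − 59 abstaining = 772); a majority of 772 is 387, so 387 needed; 385 in favor. Not satisfied.

Invalid — vote requirement not satisfied.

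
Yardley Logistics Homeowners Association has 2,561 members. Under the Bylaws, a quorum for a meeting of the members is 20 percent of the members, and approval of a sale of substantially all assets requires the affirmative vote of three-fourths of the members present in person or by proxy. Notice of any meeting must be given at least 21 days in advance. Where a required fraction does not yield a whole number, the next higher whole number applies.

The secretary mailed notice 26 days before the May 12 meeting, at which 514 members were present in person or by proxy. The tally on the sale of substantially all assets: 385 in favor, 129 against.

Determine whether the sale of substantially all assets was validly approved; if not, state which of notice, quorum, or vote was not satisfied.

Notice: 26 days given; 21 required. Satisfied.
Quorum: 20% of 2,561 = 512.20, rounded up to 513; 514 present. Satisfied.
Vote: requires three-fourths of those present (514); 3/4 of 514 = 385.50, rounded up to 386, so 386 needed; 385 in favor. Not satisfied.

Invalid — vote requirement not satisfied.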